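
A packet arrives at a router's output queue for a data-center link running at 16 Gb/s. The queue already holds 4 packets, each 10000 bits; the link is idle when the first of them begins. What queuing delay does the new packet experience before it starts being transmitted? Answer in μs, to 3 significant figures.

Each queued packet: L/R = 10000/16000000000 = 0.625 μs.
4 queued → 2.5 μs.
Queuing delay = 2.50 μs.

2.50 μs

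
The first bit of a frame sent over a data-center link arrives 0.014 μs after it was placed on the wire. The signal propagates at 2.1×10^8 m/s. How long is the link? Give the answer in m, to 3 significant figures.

d = s × t_prop = 210000000 × 1.4e-08 = 2.94 m.

2.94 m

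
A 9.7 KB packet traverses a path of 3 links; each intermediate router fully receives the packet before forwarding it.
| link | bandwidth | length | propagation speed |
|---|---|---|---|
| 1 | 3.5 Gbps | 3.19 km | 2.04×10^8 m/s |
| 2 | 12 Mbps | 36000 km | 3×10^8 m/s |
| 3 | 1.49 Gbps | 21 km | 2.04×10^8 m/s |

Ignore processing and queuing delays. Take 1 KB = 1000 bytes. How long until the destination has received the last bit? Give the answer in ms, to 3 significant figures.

L = 77600 bits.
Transmission delays (L/R per hop): 0.0221714, 6.46667, 0.0520805 ms; sum = 6.54092 ms.
Propagation delays (d/s per hop): 0.0156373, 120, 0.102941 ms; sum = 120.119 ms.
End-to-end = 127 ms.

127 ms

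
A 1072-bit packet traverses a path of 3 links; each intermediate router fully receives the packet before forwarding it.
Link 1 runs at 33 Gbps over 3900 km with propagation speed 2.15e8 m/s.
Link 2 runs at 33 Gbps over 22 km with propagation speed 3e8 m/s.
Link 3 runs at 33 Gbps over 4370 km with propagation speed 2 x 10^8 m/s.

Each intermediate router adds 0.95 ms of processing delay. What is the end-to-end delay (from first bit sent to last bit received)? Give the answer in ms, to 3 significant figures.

42.0 ms

Transmission delay per hop = L/R = 1072/33000000000 = 3.24848e-05 ms; 3 hops → 9.74545e-05 ms.
Propagation delays (d/s per hop): 18.1395, 0.0733333, 21.85 ms; sum = 40.0629 ms.
Processing at 2 router(s): 2 × 0.95 ms = 1.9 ms.
End-to-end = 42.0 ms.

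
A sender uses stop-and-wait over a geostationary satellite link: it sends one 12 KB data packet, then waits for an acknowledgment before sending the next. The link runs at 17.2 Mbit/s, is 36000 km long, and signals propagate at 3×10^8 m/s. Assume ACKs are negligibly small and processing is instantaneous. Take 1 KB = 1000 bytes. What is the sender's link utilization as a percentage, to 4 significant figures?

t_tx = L/R = 96000/17200000 = 0.0055814 s.
t_prop = 36000000/300000000 = 0.12 s; RTT = 0.24 s.
Cycle = t_tx + RTT = 0.245581 s.
Utilization = t_tx / cycle = 0.0055814/0.245581 = 2.273 %.

2.273 %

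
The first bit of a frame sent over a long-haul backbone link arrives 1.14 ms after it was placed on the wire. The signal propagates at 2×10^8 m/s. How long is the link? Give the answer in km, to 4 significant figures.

d = s × t_prop = 200000000 × 0.00114 = 228.0 km.

228.0 km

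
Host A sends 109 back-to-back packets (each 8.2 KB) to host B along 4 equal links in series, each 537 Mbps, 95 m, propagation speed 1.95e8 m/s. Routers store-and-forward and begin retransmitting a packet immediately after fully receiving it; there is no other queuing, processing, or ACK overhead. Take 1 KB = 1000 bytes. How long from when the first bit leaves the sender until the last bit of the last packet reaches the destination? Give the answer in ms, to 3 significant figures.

Per-hop transmission t_tx = L/R = 65600/537000000 = 0.12216 ms.
Per-hop propagation t_prop = 95/195000000 = 0.000487179 ms.
Pipeline fill: first packet needs 4·t_tx to clear all hops; remaining 108 packets each add one t_tx.
Total = (4+109-1)·t_tx + 4·t_prop = 112·0.12216 + 4·0.000487179 = 13.7 ms.

13.7 ms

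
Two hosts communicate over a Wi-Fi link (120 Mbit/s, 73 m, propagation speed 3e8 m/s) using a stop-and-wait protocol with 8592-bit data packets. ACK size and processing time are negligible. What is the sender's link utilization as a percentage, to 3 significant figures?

t_tx = L/R = 8592/120000000 = 7.16e-05 s.
t_prop = 73/300000000 = 2.43333e-07 s; RTT = 4.86667e-07 s.
Cycle = t_tx + RTT = 7.20867e-05 s.
Utilization = t_tx / cycle = 7.16e-05/7.20867e-05 = 99.3 %.

99.3 %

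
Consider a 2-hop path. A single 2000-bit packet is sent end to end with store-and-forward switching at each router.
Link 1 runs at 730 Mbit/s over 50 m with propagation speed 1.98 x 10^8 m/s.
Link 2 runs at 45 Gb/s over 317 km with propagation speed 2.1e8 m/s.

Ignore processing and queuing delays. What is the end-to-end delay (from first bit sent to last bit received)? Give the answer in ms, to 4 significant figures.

Transmission delays (L/R per hop): 0.00273973, 4.44444e-05 ms; sum = 0.00278417 ms.
Propagation delays (d/s per hop): 0.000252525, 1.50952 ms; sum = 1.50978 ms.
End-to-end = 1.513 ms.

1.513 ms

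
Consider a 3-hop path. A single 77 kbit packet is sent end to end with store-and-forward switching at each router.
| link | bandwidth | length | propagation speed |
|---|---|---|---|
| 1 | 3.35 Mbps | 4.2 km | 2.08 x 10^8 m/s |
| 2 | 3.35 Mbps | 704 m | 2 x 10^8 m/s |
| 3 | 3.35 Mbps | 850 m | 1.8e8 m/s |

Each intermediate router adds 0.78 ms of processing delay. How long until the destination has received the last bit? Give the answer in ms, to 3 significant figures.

L = 77000 bits.
Transmission delay per hop = L/R = 77000/3350000 = 22.9851 ms; 3 hops → 68.9552 ms.
Propagation delays (d/s per hop): 0.0201923, 0.00352, 0.00472222 ms; sum = 0.0284345 ms.
Processing at 2 router(s): 2 × 0.78 ms = 1.56 ms.
End-to-end = 70.5 ms.

70.5 ms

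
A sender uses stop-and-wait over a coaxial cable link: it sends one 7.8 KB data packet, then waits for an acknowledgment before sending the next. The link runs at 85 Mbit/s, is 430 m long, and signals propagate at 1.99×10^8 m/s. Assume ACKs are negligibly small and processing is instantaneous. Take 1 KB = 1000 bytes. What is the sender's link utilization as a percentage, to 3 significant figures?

t_tx = L/R = 62400/85000000 = 0.000734118 s.
t_prop = 430/199000000 = 2.1608e-06 s; RTT = 4.32161e-06 s.
Cycle = t_tx + RTT = 0.000738439 s.
Utilization = t_tx / cycle = 0.000734118/0.000738439 = 99.4 %.

99.4 %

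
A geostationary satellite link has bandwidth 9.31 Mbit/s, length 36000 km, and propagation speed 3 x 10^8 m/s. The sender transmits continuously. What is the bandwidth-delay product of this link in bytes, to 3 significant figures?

Propagation delay = 36000000 / 300000000 = 0.12 s.
BDP = R × t_prop = 9310000 × 0.12 = 1117200 bits.
In bytes: 1117200/8 = 140000 bytes.

140000 bytes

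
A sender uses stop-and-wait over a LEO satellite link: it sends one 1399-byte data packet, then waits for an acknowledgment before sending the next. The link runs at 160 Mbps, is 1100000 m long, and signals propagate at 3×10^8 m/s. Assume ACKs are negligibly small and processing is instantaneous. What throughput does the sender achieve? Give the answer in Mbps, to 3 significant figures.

1.51 Mbps

t_tx = L/R = 11192/160000000 = 6.995e-05 s.
t_prop = 1100000/300000000 = 0.00366667 s; RTT = 0.00733333 s.
Cycle = t_tx + RTT = 0.00740328 s.
Throughput = L / cycle = 11192 / 0.00740328 = 1.51 Mbps.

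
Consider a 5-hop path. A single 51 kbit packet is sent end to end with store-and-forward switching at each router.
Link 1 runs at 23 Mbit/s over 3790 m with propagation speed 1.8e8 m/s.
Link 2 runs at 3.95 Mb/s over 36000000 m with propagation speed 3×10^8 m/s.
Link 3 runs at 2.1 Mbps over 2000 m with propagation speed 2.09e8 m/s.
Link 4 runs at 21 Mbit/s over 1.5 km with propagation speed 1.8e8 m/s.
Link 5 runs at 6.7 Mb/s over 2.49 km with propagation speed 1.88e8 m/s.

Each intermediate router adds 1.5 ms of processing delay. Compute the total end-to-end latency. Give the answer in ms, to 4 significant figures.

175.5 ms

L = 51000 bits.
Transmission delays (L/R per hop): 2.21739, 12.9114, 24.2857, 2.42857, 7.61194 ms; sum = 49.455 ms.
Propagation delays (d/s per hop): 0.0210556, 120, 0.00956938, 0.00833333, 0.0132447 ms; sum = 120.052 ms.
Processing at 4 router(s): 4 × 1.5 ms = 6 ms.
End-to-end = 175.5 ms.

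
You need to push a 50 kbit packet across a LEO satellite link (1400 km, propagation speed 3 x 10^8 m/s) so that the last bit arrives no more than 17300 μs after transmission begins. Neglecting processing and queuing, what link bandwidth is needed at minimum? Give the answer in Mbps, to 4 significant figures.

Propagation delay = 1400000 / 300000000 = 4666.67 μs.
Transmission budget = 17300 − 4666.67 = 12633.3 μs.
R ≥ L / t_tx = 50000 bits / 0.0126333 s = 3.958 Mbps.

3.958 Mbps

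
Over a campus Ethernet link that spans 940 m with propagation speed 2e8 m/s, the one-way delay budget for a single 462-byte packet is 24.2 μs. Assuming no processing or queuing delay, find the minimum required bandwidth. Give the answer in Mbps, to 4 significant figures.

189.5 Mbps

L = 3696 bits.
Propagation delay = 940 / 200000000 = 4.7 μs.
Transmission budget = 24.2 − 4.7 = 19.5 μs.
R ≥ L / t_tx = 3696 bits / 1.95e-05 s = 189.5 Mbps.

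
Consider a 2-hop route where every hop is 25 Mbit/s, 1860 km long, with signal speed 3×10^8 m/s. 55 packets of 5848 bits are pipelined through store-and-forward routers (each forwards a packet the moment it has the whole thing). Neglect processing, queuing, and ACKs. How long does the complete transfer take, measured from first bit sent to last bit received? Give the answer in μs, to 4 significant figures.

25500 μs

Per-hop transmission t_tx = L/R = 5848/25000000 = 233.92 μs.
Per-hop propagation t_prop = 1860000/300000000 = 6200 μs.
Pipeline fill: first packet needs 2·t_tx to clear all hops; remaining 54 packets each add one t_tx.
Total = (2+55-1)·t_tx + 2·t_prop = 56·233.92 + 2·6200 = 25500 μs.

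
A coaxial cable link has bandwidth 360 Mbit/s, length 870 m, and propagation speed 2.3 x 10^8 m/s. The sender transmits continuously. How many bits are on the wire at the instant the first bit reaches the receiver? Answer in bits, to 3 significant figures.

1360 bits

Propagation delay = 870 / 2.3e+08 = 3.78261e-06 s.
BDP = R × t_prop = 360000000 × 3.78261e-06 = 1361.74 bits.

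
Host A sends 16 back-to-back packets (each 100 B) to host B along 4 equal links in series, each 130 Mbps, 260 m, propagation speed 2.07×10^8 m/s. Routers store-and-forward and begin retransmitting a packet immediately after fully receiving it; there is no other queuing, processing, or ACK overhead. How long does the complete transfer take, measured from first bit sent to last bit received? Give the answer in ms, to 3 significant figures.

Per-hop transmission t_tx = L/R = 800/130000000 = 0.00615385 ms.
Per-hop propagation t_prop = 260/2.07e+08 = 0.00125604 ms.
Pipeline fill: first packet needs 4·t_tx to clear all hops; remaining 15 packets each add one t_tx.
Total = (4+16-1)·t_tx + 4·t_prop = 19·0.00615385 + 4·0.00125604 = 0.122 ms.

0.122 ms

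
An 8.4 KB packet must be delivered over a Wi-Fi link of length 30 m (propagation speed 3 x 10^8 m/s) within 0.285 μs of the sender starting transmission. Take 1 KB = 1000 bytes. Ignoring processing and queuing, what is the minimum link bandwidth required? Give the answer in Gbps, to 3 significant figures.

L = 67200 bits.
Propagation delay = 30 / 300000000 = 0.1 μs.
Transmission budget = 0.285 − 0.1 = 0.185 μs.
R ≥ L / t_tx = 67200 bits / 1.85e-07 s = 363 Gbps.

363 Gbps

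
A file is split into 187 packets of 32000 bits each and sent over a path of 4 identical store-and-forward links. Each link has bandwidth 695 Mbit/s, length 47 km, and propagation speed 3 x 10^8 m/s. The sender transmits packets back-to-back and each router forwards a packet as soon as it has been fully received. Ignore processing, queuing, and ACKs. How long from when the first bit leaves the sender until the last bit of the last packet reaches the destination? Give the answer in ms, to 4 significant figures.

9.375 ms

Per-hop transmission t_tx = L/R = 32000/695000000 = 0.0460432 ms.
Per-hop propagation t_prop = 47000/300000000 = 0.156667 ms.
Pipeline fill: first packet needs 4·t_tx to clear all hops; remaining 186 packets each add one t_tx.
Total = (4+187-1)·t_tx + 4·t_prop = 190·0.0460432 + 4·0.156667 = 9.375 ms.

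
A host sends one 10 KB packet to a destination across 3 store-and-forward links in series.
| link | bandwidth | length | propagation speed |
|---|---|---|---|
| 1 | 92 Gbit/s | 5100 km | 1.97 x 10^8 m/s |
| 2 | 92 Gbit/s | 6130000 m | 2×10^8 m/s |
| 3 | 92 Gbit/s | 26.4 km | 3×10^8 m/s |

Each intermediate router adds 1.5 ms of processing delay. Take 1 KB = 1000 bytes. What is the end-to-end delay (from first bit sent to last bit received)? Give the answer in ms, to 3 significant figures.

L = 80000 bits.
Transmission delay per hop = L/R = 80000/92000000000 = 0.000869565 ms; 3 hops → 0.0026087 ms.
Propagation delays (d/s per hop): 25.8883, 30.65, 0.088 ms; sum = 56.6263 ms.
Processing at 2 router(s): 2 × 1.5 ms = 3 ms.
End-to-end = 59.6 ms.

59.6 ms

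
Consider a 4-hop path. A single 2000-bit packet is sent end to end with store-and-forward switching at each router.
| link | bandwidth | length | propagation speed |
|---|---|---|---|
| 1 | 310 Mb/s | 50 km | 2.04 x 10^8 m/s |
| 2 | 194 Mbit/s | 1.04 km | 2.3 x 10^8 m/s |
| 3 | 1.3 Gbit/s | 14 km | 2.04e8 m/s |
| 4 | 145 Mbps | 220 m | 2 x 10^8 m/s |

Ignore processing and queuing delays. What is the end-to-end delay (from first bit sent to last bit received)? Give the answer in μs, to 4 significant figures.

Transmission delays (L/R per hop): 6.45161, 10.3093, 1.53846, 13.7931 μs; sum = 32.0925 μs.
Propagation delays (d/s per hop): 245.098, 4.52174, 68.6275, 1.1 μs; sum = 319.347 μs.
End-to-end = 351.4 μs.

351.4 μs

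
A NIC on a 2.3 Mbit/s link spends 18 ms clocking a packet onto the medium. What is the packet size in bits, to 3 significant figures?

41400 bits

L = R × t_tx = 2300000 b/s × 0.018 s = 41400 bits.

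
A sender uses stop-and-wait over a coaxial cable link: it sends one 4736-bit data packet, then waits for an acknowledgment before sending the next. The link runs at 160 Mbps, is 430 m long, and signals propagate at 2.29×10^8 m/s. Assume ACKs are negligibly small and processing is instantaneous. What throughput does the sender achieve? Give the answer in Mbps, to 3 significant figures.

t_tx = L/R = 4736/160000000 = 2.96e-05 s.
t_prop = 430/229000000 = 1.87773e-06 s; RTT = 3.75546e-06 s.
Cycle = t_tx + RTT = 3.33555e-05 s.
Throughput = L / cycle = 4736 / 3.33555e-05 = 142 Mbps.

142 Mbps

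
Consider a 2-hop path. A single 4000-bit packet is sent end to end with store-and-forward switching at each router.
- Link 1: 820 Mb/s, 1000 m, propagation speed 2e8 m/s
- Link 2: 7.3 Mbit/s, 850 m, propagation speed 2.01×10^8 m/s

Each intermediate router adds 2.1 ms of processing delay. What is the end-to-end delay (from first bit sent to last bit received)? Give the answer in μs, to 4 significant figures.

2662 μs

Transmission delays (L/R per hop): 4.87805, 547.945 μs; sum = 552.823 μs.
Propagation delays (d/s per hop): 5, 4.22886 μs; sum = 9.22886 μs.
Processing at 1 router(s): 1 × 2.1 ms = 2100 μs.
End-to-end = 2662 μs.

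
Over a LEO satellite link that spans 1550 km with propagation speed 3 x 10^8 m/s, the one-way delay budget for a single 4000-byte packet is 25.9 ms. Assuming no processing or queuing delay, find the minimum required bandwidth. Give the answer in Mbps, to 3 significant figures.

L = 32000 bits.
Propagation delay = 1550000 / 300000000 = 5.16667 ms.
Transmission budget = 25.9 − 5.16667 = 20.7333 ms.
R ≥ L / t_tx = 32000 bits / 0.0207333 s = 1.54 Mbps.

1.54 Mbps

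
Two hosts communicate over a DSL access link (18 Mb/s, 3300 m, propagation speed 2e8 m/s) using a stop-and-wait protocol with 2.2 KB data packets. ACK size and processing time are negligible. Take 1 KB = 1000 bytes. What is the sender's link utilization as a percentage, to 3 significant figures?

96.7 %

t_tx = L/R = 17600/18000000 = 0.000977778 s.
t_prop = 3300/200000000 = 1.65e-05 s; RTT = 3.3e-05 s.
Cycle = t_tx + RTT = 0.00101078 s.
Utilization = t_tx / cycle = 0.000977778/0.00101078 = 96.7 %.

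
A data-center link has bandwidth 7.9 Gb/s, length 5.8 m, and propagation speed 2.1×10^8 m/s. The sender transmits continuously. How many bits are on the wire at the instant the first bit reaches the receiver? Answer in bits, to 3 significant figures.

218 bits

Propagation delay = 5.8 / 210000000 = 2.7619e-08 s.
BDP = R × t_prop = 7900000000 × 2.7619e-08 = 218.19 bits.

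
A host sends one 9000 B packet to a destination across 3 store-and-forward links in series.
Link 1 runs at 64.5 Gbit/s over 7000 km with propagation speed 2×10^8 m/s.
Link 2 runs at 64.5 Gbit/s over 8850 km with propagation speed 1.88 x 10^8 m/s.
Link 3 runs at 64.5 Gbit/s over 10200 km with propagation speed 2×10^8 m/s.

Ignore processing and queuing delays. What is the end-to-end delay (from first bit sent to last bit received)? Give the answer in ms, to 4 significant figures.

L = 9000 × 8 = 72000 bits.
Transmission delay per hop = L/R = 72000/64500000000 = 0.00111628 ms; 3 hops → 0.00334884 ms.
Propagation delays (d/s per hop): 35, 47.0745, 51 ms; sum = 133.074 ms.
End-to-end = 133.1 ms.

133.1 ms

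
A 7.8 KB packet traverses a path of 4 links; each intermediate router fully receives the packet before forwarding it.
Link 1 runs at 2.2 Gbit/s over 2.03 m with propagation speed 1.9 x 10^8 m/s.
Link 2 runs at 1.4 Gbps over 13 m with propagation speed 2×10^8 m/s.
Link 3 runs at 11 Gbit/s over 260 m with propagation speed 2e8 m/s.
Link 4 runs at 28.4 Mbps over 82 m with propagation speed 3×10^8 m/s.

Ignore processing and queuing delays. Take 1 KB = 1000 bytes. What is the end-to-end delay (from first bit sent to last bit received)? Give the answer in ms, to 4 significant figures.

L = 62400 bits.
Transmission delays (L/R per hop): 0.0283636, 0.0445714, 0.00567273, 2.19718 ms; sum = 2.27579 ms.
Propagation delays (d/s per hop): 1.06842e-05, 6.5e-05, 0.0013, 0.000273333 ms; sum = 0.00164902 ms.
End-to-end = 2.277 ms.

2.277 ms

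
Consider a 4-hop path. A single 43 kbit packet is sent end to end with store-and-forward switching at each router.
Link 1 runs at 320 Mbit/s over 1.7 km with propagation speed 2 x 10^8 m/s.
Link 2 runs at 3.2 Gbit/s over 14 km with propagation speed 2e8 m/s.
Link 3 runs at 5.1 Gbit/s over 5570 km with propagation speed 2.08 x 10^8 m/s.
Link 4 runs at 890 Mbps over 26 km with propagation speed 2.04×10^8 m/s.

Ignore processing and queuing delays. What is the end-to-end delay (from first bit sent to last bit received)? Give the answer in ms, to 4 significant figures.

27.19 ms

L = 43000 bits.
Transmission delays (L/R per hop): 0.134375, 0.0134375, 0.00843137, 0.0483146 ms; sum = 0.204558 ms.
Propagation delays (d/s per hop): 0.0085, 0.07, 26.7788, 0.127451 ms; sum = 26.9848 ms.
End-to-end = 27.19 ms.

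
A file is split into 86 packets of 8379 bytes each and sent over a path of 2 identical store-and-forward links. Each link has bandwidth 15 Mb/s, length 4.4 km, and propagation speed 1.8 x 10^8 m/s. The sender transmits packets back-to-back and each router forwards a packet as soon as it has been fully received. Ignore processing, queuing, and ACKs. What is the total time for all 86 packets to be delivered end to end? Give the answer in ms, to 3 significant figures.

389 ms

Per-hop transmission t_tx = L/R = 67032/15000000 = 4.4688 ms.
Per-hop propagation t_prop = 4400/180000000 = 0.0244444 ms.
Pipeline fill: first packet needs 2·t_tx to clear all hops; remaining 85 packets each add one t_tx.
Total = (2+86-1)·t_tx + 2·t_prop = 87·4.4688 + 2·0.0244444 = 389 ms.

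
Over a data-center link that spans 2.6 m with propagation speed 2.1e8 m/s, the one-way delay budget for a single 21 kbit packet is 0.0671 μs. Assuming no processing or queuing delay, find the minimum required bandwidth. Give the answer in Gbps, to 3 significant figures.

384 Gbps

Propagation delay = 2.6 / 210000000 = 0.012381 μs.
Transmission budget = 0.0671 − 0.012381 = 0.054719 μs.
R ≥ L / t_tx = 21000 bits / 5.4719e-08 s = 384 Gbps.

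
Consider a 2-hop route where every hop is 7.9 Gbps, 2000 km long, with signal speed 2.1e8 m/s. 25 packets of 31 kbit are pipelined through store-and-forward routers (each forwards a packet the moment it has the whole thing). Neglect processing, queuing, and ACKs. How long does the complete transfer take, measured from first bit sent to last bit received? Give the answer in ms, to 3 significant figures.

Per-hop transmission t_tx = L/R = 31000/7900000000 = 0.00392405 ms.
Per-hop propagation t_prop = 2000000/210000000 = 9.52381 ms.
Pipeline fill: first packet needs 2·t_tx to clear all hops; remaining 24 packets each add one t_tx.
Total = (2+25-1)·t_tx + 2·t_prop = 26·0.00392405 + 2·9.52381 = 19.1 ms.

19.1 ms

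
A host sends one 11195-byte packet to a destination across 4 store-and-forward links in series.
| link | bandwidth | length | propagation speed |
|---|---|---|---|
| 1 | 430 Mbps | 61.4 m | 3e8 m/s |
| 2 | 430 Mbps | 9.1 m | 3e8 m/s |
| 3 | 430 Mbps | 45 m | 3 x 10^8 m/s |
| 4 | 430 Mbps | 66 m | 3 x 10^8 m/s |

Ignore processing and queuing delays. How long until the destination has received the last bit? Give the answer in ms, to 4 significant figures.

0.8337 ms

L = 11195 × 8 = 89560 bits.
Transmission delay per hop = L/R = 89560/430000000 = 0.208279 ms; 4 hops → 0.833116 ms.
Propagation delays (d/s per hop): 0.000204667, 3.03333e-05, 0.00015, 0.00022 ms; sum = 0.000605 ms.
End-to-end = 0.8337 ms.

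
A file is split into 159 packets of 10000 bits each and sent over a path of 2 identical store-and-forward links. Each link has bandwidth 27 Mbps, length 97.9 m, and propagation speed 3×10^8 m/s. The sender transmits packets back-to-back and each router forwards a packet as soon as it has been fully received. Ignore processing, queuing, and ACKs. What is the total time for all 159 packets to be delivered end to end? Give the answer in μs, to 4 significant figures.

59260 μs

Per-hop transmission t_tx = L/R = 10000/27000000 = 370.37 μs.
Per-hop propagation t_prop = 97.9/300000000 = 0.326333 μs.
Pipeline fill: first packet needs 2·t_tx to clear all hops; remaining 158 packets each add one t_tx.
Total = (2+159-1)·t_tx + 2·t_prop = 160·370.37 + 2·0.326333 = 59260 μs.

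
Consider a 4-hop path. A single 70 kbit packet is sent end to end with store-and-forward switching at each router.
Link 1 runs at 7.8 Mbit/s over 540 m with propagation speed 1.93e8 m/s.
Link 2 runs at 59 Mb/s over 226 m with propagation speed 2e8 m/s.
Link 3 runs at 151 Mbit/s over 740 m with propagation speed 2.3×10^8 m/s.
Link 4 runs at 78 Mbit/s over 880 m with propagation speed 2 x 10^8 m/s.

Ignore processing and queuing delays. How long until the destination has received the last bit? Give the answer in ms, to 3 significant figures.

L = 70000 bits.
Transmission delays (L/R per hop): 8.97436, 1.18644, 0.463576, 0.897436 ms; sum = 11.5218 ms.
Propagation delays (d/s per hop): 0.00279793, 0.00113, 0.00321739, 0.0044 ms; sum = 0.0115453 ms.
End-to-end = 11.5 ms.

11.5 ms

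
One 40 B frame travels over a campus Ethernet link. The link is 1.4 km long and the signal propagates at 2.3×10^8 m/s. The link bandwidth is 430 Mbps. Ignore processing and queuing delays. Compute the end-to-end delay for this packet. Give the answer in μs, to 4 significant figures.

L = 40 × 8 = 320 bits.
Transmission delay = L/R = 320 / 430000000 = 0.744186 μs.
Propagation delay = d/s = 1400 m / 2.3e+08 m/s = 6.08696 μs.
Total = 6.831 μs.

6.831 μs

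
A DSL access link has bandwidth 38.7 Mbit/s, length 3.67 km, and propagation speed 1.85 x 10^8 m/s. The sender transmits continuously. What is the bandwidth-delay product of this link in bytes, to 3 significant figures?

96.0 bytes

Propagation delay = 3670 / 185000000 = 1.98378e-05 s.
BDP = R × t_prop = 38700000 × 1.98378e-05 = 767.724 bits.
In bytes: 767.724/8 = 96.0 bytes.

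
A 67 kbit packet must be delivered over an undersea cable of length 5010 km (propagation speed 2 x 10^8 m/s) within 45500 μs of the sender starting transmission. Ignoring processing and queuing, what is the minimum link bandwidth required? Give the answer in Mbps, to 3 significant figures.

Propagation delay = 5010000 / 200000000 = 25050 μs.
Transmission budget = 45500 − 25050 = 20450 μs.
R ≥ L / t_tx = 67000 bits / 0.02045 s = 3.28 Mbps.

3.28 Mbps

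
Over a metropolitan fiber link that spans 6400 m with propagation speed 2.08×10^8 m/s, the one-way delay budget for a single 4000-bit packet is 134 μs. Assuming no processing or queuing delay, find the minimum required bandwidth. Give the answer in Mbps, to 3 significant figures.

38.7 Mbps

Propagation delay = 6400 / 208000000 = 30.7692 μs.
Transmission budget = 134 − 30.7692 = 103.231 μs.
R ≥ L / t_tx = 4000 bits / 0.000103231 s = 38.7 Mbps.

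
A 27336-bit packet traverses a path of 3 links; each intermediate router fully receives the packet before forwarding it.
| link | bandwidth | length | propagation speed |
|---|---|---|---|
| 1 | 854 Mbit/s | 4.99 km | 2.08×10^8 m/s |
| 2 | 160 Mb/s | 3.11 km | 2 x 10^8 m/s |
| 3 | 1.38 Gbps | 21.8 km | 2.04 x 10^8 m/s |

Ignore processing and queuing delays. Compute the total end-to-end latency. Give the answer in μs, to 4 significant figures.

Transmission delays (L/R per hop): 32.0094, 170.85, 19.8087 μs; sum = 222.668 μs.
Propagation delays (d/s per hop): 23.9904, 15.55, 106.863 μs; sum = 146.403 μs.
End-to-end = 369.1 μs.

369.1 μs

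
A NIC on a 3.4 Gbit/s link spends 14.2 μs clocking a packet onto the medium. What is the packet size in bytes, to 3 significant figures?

L = R × t_tx = 3400000000 b/s × 1.42e-05 s = 48280 bits.
In bytes: 48280 / 8 = 6040 bytes.

6040 bytes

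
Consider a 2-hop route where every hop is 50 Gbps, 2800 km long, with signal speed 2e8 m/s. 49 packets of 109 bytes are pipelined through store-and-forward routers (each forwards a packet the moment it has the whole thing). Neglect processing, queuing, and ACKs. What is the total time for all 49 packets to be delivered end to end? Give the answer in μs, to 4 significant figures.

Per-hop transmission t_tx = L/R = 872/50000000000 = 0.01744 μs.
Per-hop propagation t_prop = 2800000/200000000 = 14000 μs.
Pipeline fill: first packet needs 2·t_tx to clear all hops; remaining 48 packets each add one t_tx.
Total = (2+49-1)·t_tx + 2·t_prop = 50·0.01744 + 2·14000 = 28000 μs.

28000 μs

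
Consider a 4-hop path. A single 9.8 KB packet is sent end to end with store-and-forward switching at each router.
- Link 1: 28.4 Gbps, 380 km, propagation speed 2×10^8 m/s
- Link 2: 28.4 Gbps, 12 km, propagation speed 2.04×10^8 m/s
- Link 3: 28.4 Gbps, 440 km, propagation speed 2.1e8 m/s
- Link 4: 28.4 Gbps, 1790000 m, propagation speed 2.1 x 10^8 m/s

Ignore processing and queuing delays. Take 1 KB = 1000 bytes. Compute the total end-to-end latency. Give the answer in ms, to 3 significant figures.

L = 78400 bits.
Transmission delay per hop = L/R = 78400/28400000000 = 0.00276056 ms; 4 hops → 0.0110423 ms.
Propagation delays (d/s per hop): 1.9, 0.0588235, 2.09524, 8.52381 ms; sum = 12.5779 ms.
End-to-end = 12.6 ms.

12.6 ms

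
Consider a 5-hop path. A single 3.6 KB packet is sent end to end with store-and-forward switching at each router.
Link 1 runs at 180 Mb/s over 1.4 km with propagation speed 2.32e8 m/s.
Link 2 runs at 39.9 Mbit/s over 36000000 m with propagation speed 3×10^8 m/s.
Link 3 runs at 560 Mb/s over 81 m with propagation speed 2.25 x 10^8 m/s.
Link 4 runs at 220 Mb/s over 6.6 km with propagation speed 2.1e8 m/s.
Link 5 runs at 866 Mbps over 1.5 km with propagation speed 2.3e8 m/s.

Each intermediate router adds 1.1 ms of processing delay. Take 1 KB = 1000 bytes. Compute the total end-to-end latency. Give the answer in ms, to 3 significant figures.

126 ms

L = 28800 bits.
Transmission delays (L/R per hop): 0.16, 0.721805, 0.0514286, 0.130909, 0.0332564 ms; sum = 1.0974 ms.
Propagation delays (d/s per hop): 0.00603448, 120, 0.00036, 0.0314286, 0.00652174 ms; sum = 120.044 ms.
Processing at 4 router(s): 4 × 1.1 ms = 4.4 ms.
End-to-end = 126 ms.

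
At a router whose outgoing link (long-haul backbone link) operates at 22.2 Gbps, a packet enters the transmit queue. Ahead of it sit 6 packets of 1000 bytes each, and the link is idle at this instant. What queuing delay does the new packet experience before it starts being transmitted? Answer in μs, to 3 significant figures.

2.16 μs

Each queued packet: L/R = 8000/22200000000 = 0.36036 μs.
6 queued → 2.16216 μs.
Queuing delay = 2.16 μs.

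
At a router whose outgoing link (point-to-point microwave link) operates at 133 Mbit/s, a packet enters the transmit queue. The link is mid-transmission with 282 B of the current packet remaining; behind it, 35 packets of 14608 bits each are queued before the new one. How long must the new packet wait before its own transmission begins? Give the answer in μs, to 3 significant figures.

Each queued packet: L/R = 14608/133000000 = 109.835 μs.
35 queued → 3844.21 μs.
Plus remaining 2256 bits of current packet: 16.9624 μs.
Queuing delay = 3860 μs.

3860 μs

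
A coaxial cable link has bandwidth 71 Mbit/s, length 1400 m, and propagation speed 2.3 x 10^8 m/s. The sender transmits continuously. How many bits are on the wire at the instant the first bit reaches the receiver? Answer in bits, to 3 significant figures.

Propagation delay = 1400 / 2.3e+08 = 6.08696e-06 s.
BDP = R × t_prop = 71000000 × 6.08696e-06 = 432.174 bits.

432 bits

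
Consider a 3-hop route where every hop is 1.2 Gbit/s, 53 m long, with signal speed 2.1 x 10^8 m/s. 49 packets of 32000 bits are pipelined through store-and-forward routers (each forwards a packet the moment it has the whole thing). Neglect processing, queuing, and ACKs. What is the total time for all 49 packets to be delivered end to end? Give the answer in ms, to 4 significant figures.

Per-hop transmission t_tx = L/R = 32000/1200000000 = 0.0266667 ms.
Per-hop propagation t_prop = 53/210000000 = 0.000252381 ms.
Pipeline fill: first packet needs 3·t_tx to clear all hops; remaining 48 packets each add one t_tx.
Total = (3+49-1)·t_tx + 3·t_prop = 51·0.0266667 + 3·0.000252381 = 1.361 ms.

1.361 ms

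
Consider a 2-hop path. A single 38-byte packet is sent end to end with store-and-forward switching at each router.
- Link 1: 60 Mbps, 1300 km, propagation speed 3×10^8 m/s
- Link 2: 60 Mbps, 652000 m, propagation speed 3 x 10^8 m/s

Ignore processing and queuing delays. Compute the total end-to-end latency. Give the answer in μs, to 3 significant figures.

L = 38 × 8 = 304 bits.
Transmission delay per hop = L/R = 304/60000000 = 5.06667 μs; 2 hops → 10.1333 μs.
Propagation delays (d/s per hop): 4333.33, 2173.33 μs; sum = 6506.67 μs.
End-to-end = 6520 μs.

6520 μs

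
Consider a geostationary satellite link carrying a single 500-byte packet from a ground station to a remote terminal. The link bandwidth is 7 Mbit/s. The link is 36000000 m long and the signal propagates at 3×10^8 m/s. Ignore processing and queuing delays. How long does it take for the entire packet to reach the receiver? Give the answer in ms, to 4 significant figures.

120.6 ms

L = 500 × 8 = 4000 bits.
Transmission delay = L/R = 4000 / 7000000 = 0.571429 ms.
Propagation delay = d/s = 36000000 m / 300000000 m/s = 120 ms.
Total = 120.6 ms.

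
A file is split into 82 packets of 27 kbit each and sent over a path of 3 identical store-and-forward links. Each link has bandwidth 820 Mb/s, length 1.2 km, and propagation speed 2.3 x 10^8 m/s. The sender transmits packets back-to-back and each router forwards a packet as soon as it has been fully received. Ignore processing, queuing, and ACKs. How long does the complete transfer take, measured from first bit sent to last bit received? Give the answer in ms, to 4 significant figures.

Per-hop transmission t_tx = L/R = 27000/820000000 = 0.0329268 ms.
Per-hop propagation t_prop = 1200/2.3e+08 = 0.00521739 ms.
Pipeline fill: first packet needs 3·t_tx to clear all hops; remaining 81 packets each add one t_tx.
Total = (3+82-1)·t_tx + 3·t_prop = 84·0.0329268 + 3·0.00521739 = 2.782 ms.

2.782 ms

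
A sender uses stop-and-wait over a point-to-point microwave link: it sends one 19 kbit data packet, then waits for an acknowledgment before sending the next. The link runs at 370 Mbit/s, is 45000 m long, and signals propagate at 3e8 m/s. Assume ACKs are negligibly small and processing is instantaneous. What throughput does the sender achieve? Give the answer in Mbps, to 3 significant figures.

54.1 Mbps

t_tx = L/R = 19000/370000000 = 5.13514e-05 s.
t_prop = 45000/300000000 = 0.00015 s; RTT = 0.0003 s.
Cycle = t_tx + RTT = 0.000351351 s.
Throughput = L / cycle = 19000 / 0.000351351 = 54.1 Mbps.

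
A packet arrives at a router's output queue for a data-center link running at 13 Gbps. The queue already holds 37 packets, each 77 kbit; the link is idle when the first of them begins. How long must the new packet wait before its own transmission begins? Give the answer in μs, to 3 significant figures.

219 μs

Each queued packet: L/R = 77000/13000000000 = 5.92308 μs.
37 queued → 219.154 μs.
Queuing delay = 219 μs.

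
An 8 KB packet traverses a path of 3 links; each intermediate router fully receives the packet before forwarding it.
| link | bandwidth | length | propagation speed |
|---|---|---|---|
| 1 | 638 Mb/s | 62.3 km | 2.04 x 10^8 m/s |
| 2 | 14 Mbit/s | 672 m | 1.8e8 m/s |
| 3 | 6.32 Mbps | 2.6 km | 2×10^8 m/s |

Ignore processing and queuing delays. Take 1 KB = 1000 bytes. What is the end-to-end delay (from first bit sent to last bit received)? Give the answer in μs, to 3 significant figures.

15100 μs

L = 64000 bits.
Transmission delays (L/R per hop): 100.313, 4571.43, 10126.6 μs; sum = 14798.3 μs.
Propagation delays (d/s per hop): 305.392, 3.73333, 13 μs; sum = 322.125 μs.
End-to-end = 15100 μs.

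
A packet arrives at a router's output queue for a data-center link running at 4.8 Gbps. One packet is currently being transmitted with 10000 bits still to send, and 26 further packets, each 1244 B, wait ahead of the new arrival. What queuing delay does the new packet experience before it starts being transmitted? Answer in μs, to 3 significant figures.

56.0 μs

Each queued packet: L/R = 9952/4800000000 = 2.07333 μs.
26 queued → 53.9067 μs.
Plus remaining 10000 bits of current packet: 2.08333 μs.
Queuing delay = 56.0 μs.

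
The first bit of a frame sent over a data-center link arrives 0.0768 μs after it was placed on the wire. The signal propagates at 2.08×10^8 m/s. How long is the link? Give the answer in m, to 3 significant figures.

16.0 m

d = s × t_prop = 208000000 × 7.68e-08 = 16.0 m.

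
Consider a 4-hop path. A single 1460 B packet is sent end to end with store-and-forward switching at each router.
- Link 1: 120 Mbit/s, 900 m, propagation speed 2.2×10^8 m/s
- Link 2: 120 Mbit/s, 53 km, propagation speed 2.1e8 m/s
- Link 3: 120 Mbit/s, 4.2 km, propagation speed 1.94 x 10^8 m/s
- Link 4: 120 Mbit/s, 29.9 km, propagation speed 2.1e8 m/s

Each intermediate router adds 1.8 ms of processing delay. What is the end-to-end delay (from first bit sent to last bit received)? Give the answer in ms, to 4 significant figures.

L = 1460 × 8 = 11680 bits.
Transmission delay per hop = L/R = 11680/120000000 = 0.0973333 ms; 4 hops → 0.389333 ms.
Propagation delays (d/s per hop): 0.00409091, 0.252381, 0.0216495, 0.142381 ms; sum = 0.420502 ms.
Processing at 3 router(s): 3 × 1.8 ms = 5.4 ms.
End-to-end = 6.210 ms.

6.210 ms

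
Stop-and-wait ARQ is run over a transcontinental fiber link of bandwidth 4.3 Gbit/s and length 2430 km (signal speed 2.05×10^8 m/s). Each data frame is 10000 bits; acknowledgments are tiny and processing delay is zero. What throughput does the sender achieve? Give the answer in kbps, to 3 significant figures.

t_tx = L/R = 10000/4300000000 = 2.32558e-06 s.
t_prop = 2430000/2.05e+08 = 0.0118537 s; RTT = 0.0237073 s.
Cycle = t_tx + RTT = 0.0237096 s.
Throughput = L / cycle = 10000 / 0.0237096 = 422 kbps.

422 kbps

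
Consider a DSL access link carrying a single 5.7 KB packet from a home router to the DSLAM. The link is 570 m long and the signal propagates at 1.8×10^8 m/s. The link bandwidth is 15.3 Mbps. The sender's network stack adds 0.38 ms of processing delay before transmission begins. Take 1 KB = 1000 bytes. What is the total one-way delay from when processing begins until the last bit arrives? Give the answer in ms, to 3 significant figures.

3.36 ms

L = 45600 bits.
Transmission delay = L/R = 45600 / 15300000 = 2.98039 ms.
Propagation delay = d/s = 570 m / 180000000 m/s = 0.00316667 ms.
Plus processing delay 0.38 ms = 0.38 ms.
Total = 3.36 ms.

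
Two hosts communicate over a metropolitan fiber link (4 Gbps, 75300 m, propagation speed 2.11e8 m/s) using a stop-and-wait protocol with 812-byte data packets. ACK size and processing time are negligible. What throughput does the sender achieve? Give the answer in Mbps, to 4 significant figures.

9.081 Mbps

t_tx = L/R = 6496/4000000000 = 1.624e-06 s.
t_prop = 75300/211000000 = 0.000356872 s; RTT = 0.000713744 s.
Cycle = t_tx + RTT = 0.000715368 s.
Throughput = L / cycle = 6496 / 0.000715368 = 9.081 Mbps.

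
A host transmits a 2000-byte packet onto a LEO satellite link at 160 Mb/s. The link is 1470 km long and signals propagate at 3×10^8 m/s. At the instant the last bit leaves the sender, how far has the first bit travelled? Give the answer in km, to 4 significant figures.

30.00 km

t_tx = L/R = 16000/160000000 = 0.0001 s.
Distance = s × t_tx = 300000000 × 0.0001 = 30.00 km.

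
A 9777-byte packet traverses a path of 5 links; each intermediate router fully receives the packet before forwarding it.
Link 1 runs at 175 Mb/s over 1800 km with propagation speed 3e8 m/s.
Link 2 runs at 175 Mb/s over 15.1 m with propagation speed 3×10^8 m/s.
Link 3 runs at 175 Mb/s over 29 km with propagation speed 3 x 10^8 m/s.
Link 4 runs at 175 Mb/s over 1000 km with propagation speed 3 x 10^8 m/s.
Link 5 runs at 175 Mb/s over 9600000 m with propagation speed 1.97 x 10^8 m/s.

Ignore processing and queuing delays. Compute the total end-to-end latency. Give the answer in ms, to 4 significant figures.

60.40 ms

L = 9777 × 8 = 78216 bits.
Transmission delay per hop = L/R = 78216/175000000 = 0.446949 ms; 5 hops → 2.23474 ms.
Propagation delays (d/s per hop): 6, 5.03333e-05, 0.0966667, 3.33333, 48.731 ms; sum = 58.161 ms.
End-to-end = 60.40 ms.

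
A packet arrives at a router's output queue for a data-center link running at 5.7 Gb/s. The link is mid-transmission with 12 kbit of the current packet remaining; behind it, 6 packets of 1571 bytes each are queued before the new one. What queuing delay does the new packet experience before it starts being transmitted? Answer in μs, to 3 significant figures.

15.3 μs

Each queued packet: L/R = 12568/5700000000 = 2.20491 μs.
6 queued → 13.2295 μs.
Plus remaining 12000 bits of current packet: 2.10526 μs.
Queuing delay = 15.3 μs.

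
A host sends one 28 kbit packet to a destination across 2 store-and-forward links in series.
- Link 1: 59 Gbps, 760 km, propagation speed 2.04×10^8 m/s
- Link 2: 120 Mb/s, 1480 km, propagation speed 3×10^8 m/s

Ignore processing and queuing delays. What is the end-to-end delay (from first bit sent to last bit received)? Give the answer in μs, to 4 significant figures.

L = 28000 bits.
Transmission delays (L/R per hop): 0.474576, 233.333 μs; sum = 233.808 μs.
Propagation delays (d/s per hop): 3725.49, 4933.33 μs; sum = 8658.82 μs.
End-to-end = 8893 μs.

8893 μs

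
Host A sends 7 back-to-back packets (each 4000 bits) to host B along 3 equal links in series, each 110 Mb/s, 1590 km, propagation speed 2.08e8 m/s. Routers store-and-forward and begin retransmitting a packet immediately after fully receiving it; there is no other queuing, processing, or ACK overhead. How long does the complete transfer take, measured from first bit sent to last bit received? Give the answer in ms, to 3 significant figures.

23.3 ms

Per-hop transmission t_tx = L/R = 4000/110000000 = 0.0363636 ms.
Per-hop propagation t_prop = 1590000/208000000 = 7.64423 ms.
Pipeline fill: first packet needs 3·t_tx to clear all hops; remaining 6 packets each add one t_tx.
Total = (3+7-1)·t_tx + 3·t_prop = 9·0.0363636 + 3·7.64423 = 23.3 ms.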